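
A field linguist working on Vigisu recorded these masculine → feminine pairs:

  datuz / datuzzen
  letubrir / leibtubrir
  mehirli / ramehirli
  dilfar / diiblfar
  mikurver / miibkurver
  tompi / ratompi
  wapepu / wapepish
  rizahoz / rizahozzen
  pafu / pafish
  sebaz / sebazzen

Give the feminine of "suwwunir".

wapepu and datuz both have last vowel 'u' yet inflect differently (wapepish, datuzzen), so the last vowel is not what conditions the rule; the final letter is.
"suwwunir" ends in -r. The stems ending in -r (letubrir → leibtubrir, dilfar → diiblfar, mikurver → miibkurver) insert -ib- after the first vowel.
So suwwunir → suibwwunir.

suibwwunir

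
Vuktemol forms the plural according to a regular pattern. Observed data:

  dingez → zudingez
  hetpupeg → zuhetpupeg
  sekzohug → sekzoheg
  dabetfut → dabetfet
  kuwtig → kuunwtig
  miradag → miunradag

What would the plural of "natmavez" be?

zunatmavez

hetpupeg and sekzohug both end in -g yet inflect differently (zuhetpupeg, sekzoheg), so the final letter is not what conditions the rule; the last vowel is.
"natmavez" has last vowel 'e'. The stems whose last vowel is 'e' (dingez → zudingez, hetpupeg → zuhetpupeg) add the prefix zu-.
The other patterns: stems whose last vowel is 'u' change the last vowel to 'e'; stems whose last vowel is 'a' or 'i' insert -un- after the first vowel.
So natmavez → zunatmavez.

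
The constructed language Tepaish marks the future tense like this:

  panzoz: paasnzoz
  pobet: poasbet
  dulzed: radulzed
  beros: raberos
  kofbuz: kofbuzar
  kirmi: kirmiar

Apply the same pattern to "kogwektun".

panzoz and kofbuz both end in -z yet inflect differently (paasnzoz, kofbuzar), so the final letter is not what conditions the rule; the first letter is.
"kogwektun" begins with k-. The stems beginning with k- (kofbuz → kofbuzar, kirmi → kirmiar) add -ar.
So kogwektun → kogwektunar.

kogwektunar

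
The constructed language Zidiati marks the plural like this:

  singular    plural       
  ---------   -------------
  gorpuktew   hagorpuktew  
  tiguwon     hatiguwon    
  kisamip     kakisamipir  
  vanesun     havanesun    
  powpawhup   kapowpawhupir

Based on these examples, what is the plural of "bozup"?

"bozup" ends in -p. The stems ending in -p (kisamip → kakisamipir, powpawhup → kapowpawhupir) add ka- … -ir around the stem.
The other pattern: stems ending in -n or -w add the prefix ha-.
So bozup → kabozupir.

kabozupir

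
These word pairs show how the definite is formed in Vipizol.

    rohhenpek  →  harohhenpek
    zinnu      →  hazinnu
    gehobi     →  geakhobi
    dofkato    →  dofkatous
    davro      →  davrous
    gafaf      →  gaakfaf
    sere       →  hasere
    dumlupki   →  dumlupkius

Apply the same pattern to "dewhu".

"dewhu" begins with d-. The stems beginning with d- (davro → davrous, dumlupki → dumlupkius, dofkato → dofkatous) add -us.
So dewhu → dewhuus.

dewhuus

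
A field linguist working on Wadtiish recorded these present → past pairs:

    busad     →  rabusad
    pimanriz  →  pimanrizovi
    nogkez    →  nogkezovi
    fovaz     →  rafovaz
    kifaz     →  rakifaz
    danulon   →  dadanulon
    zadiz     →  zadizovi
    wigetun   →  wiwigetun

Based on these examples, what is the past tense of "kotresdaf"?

rakotresdaf

fovaz and nogkez both end in -z yet inflect differently (rafovaz, nogkezovi), so the final letter is not what conditions the rule; the last vowel is.
"kotresdaf" has last vowel 'a'. The stems whose last vowel is 'a' (fovaz → rafovaz, kifaz → rakifaz, busad → rabusad) add the prefix ra-.
The other patterns: stems whose last vowel is 'o' or 'u' repeat the first consonant+vowel as a prefix; stems whose last vowel is 'e' or 'i' add -ovi.
So kotresdaf → rakotresdaf.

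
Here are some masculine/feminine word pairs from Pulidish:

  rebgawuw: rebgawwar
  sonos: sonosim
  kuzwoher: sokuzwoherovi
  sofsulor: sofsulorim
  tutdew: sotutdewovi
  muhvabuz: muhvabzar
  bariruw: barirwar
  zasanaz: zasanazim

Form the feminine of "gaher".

bariruw and tutdew both end in -w yet inflect differently (barirwar, sotutdewovi), so the final letter is not what conditions the rule; the last vowel is.
"gaher" has last vowel 'e'. The stems whose last vowel is 'e' (kuzwoher → sokuzwoherovi, tutdew → sotutdewovi) add so- … -ovi around the stem.
The other patterns: stems whose last vowel is 'u' delete the last vowel and add -ar; stems whose last vowel is 'a' or 'o' add -im.
So gaher → sogaherovi.

sogaherovi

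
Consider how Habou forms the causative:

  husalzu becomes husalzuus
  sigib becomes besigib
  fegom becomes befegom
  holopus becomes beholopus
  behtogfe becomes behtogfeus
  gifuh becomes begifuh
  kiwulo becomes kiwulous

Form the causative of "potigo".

potigous

gifuh and husalzu both have last vowel 'u' yet inflect differently (begifuh, husalzuus), so the last vowel is not what conditions the rule; whether the stem ends in a vowel or a consonant is.
"potigo" ends in a vowel. The stems ending in a vowel (husalzu → husalzuus, behtogfe → behtogfeus, kiwulo → kiwulous) add -us.
So potigo → potigous.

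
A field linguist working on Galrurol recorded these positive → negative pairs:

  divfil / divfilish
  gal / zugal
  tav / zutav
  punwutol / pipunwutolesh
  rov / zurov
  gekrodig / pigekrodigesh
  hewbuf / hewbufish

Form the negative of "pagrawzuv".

gal and divfil both end in -l yet inflect differently (zugal, divfilish), so the final letter is not what conditions the rule; the number of vowels is.
"pagrawzuv" has 3 vowels. The stems with 3 vowels (gekrodig → pigekrodigesh, punwutol → pipunwutolesh) add pi- … -esh around the stem.
The other patterns: stems with 1 vowel add the prefix zu-; stems with 2 vowels add -ish.
So pagrawzuv → pipagrawzuvesh.

pipagrawzuvesh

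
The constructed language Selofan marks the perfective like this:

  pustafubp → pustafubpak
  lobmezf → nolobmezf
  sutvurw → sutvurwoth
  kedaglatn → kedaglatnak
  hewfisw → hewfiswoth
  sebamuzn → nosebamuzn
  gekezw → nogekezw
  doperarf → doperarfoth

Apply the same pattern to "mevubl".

mevublak

sutvurw and gekezw both end in -w yet inflect differently (sutvurwoth, nogekezw), so the final letter is not what conditions the rule; the second-to-last letter is.
"mevubl" has second-to-last letter 'b'. The one such stem in the data (pustafubp → pustafubpak) adds -ak, so the same rule applies.
So mevubl → mevublak.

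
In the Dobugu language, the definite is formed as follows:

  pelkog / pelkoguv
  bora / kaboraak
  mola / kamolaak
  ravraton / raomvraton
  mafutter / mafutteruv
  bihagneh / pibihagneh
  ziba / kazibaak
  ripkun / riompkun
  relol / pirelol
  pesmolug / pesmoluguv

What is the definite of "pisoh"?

pipisoh

"pisoh" ends in -h. The one such stem in the data (bihagneh → pibihagneh) adds the prefix pi-, so the same rule applies.
The other patterns: stems ending in -n insert -om- after the first vowel; stems ending in -a add ka- … -ak around the stem; stems ending in -g or -r add -uv.
So pisoh → pipisoh.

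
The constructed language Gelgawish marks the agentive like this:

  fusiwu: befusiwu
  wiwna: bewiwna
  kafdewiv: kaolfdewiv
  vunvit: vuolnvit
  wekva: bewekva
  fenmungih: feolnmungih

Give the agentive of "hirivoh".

hiolrivoh

fenmungih and fusiwu both begin with f- yet inflect differently (feolnmungih, befusiwu), so the first letter is not what conditions the rule; whether the stem ends in a vowel or a consonant is.
"hirivoh" ends in a consonant. The stems ending in a consonant (kafdewiv → kaolfdewiv, fenmungih → feolnmungih, vunvit → vuolnvit) insert -ol- after the first vowel.
So hirivoh → hiolrivoh.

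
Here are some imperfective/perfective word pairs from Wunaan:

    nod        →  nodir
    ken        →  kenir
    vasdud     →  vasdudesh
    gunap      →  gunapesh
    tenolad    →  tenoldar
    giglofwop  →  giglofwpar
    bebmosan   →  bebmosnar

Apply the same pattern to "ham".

hamir

"ham" has 1 vowel. The stems with 1 vowel (nod → nodir, ken → kenir) add -ir.
The other patterns: stems with 2 vowels add -esh; stems with 3 vowels delete the last vowel and add -ar.
So ham → hamir.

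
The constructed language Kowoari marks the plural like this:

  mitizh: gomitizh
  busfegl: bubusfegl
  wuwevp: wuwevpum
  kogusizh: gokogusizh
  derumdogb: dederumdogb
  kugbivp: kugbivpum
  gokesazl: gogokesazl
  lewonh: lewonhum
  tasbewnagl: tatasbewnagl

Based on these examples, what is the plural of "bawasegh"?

babawasegh

kogusizh and lewonh both end in -h yet inflect differently (gokogusizh, lewonhum), so the final letter is not what conditions the rule; the second-to-last letter is.
"bawasegh" has second-to-last letter 'g'. The stems whose second-to-last letter is 'g' (busfegl → bubusfegl, tasbewnagl → tatasbewnagl, derumdogb → dederumdogb) repeat the first consonant+vowel as a prefix.
So bawasegh → babawasegh.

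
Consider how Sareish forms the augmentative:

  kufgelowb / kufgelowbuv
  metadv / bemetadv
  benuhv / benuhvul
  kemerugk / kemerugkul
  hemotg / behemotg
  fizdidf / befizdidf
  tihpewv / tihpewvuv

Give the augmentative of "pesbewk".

pesbewkuv

benuhv and metadv both end in -v yet inflect differently (benuhvul, bemetadv), so the final letter is not what conditions the rule; the second-to-last letter is.
"pesbewk" has second-to-last letter 'w'. The stems whose second-to-last letter is 'w' (tihpewv → tihpewvuv, kufgelowb → kufgelowbuv) add -uv.
The other patterns: stems whose second-to-last letter is 'g' or 'h' add -ul; stems whose second-to-last letter is 'd' or 't' add the prefix be-.
So pesbewk → pesbewkuv.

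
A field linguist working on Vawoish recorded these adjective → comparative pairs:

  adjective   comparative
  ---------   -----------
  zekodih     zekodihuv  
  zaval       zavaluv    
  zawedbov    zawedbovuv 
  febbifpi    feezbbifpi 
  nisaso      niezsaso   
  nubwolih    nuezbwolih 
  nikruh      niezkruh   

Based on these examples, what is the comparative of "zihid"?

zekodih and nubwolih both end in -h yet inflect differently (zekodihuv, nuezbwolih), so the final letter is not what conditions the rule; the first letter is.
"zihid" begins with z-. The stems beginning with z- (zekodih → zekodihuv, zaval → zavaluv, zawedbov → zawedbovuv) add -uv.
The other pattern: stems beginning with f- or n- insert -ez- after the first vowel.
So zihid → zihiduv.

zihiduv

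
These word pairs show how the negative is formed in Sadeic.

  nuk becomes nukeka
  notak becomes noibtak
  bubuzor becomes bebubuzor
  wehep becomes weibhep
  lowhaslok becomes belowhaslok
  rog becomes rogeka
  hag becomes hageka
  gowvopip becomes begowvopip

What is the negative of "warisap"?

bewarisap

nuk and notak both end in -k yet inflect differently (nukeka, noibtak), so the final letter is not what conditions the rule; the number of vowels is.
"warisap" has 3 vowels. The stems with 3 vowels (lowhaslok → belowhaslok, bubuzor → bebubuzor, gowvopip → begowvopip) add the prefix be-.
So warisap → bewarisap.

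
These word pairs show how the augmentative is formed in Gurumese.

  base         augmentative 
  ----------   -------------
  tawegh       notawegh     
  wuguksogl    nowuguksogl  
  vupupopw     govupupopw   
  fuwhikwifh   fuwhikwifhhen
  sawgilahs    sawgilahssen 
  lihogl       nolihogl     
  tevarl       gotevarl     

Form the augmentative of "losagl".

tawegh and fuwhikwifh both end in -h yet inflect differently (notawegh, fuwhikwifhhen), so the final letter is not what conditions the rule; the second-to-last letter is.
"losagl" has second-to-last letter 'g'. The stems whose second-to-last letter is 'g' (lihogl → nolihogl, wuguksogl → nowuguksogl, tawegh → notawegh) add the prefix no-.
The other patterns: stems whose second-to-last letter is 'f' or 'h' double the final consonant and add -en; stems whose second-to-last letter is 'p' or 'r' add the prefix go-.
So losagl → nolosagl.

nolosagl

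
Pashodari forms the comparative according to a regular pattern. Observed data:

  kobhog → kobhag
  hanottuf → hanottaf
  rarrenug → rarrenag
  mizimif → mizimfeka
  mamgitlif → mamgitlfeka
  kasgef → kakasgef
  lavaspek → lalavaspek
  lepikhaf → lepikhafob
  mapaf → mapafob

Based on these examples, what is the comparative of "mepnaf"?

hanottuf and mizimif both end in -f yet inflect differently (hanottaf, mizimfeka), so the final letter is not what conditions the rule; the last vowel is.
"mepnaf" has last vowel 'a'. The stems whose last vowel is 'a' (lepikhaf → lepikhafob, mapaf → mapafob) add -ob.
The other patterns: stems whose last vowel is 'o' or 'u' change the last vowel to 'a'; stems whose last vowel is 'i' delete the last vowel and add -eka; stems whose last vowel is 'e' repeat the first consonant+vowel as a prefix.
So mepnaf → mepnafob.

mepnafob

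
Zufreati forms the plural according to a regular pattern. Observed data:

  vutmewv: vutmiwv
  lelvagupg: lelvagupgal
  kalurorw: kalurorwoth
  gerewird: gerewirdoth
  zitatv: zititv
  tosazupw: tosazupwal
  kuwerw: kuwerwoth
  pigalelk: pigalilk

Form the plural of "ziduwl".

zidiwl

"ziduwl" has second-to-last letter 'w'. The one such stem in the data (vutmewv → vutmiwv) changes the last vowel to 'i' (as do pigalelk, zitatv), so the same rule applies.
So ziduwl → zidiwl.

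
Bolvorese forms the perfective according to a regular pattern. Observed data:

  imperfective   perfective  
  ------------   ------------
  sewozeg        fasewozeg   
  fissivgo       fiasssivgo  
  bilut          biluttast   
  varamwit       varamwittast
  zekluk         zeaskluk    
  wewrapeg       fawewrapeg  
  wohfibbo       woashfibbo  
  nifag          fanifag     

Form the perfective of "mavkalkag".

bilut and zekluk both have last vowel 'u' yet inflect differently (biluttast, zeaskluk), so the last vowel is not what conditions the rule; the final letter is.
"mavkalkag" ends in -g. The stems ending in -g (nifag → fanifag, wewrapeg → fawewrapeg, sewozeg → fasewozeg) add the prefix fa-.
So mavkalkag → famavkalkag.

famavkalkag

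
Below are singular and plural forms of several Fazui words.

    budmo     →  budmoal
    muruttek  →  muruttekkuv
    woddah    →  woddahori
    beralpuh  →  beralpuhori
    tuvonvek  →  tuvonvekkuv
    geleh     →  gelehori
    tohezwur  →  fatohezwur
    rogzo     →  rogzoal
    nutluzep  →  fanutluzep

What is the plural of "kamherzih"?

"kamherzih" ends in -h. The stems ending in -h (geleh → gelehori, beralpuh → beralpuhori, woddah → woddahori) add -ori.
The other patterns: stems ending in -o add -al; stems ending in -k double the final consonant and add -uv; stems ending in -p or -r add the prefix fa-.
So kamherzih → kamherzihori.

kamherzihori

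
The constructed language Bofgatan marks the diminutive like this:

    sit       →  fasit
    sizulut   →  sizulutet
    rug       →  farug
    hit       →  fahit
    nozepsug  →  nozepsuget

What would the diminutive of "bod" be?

sizulut and sit both end in -t yet inflect differently (sizulutet, fasit), so the final letter is not what conditions the rule; the number of vowels is.
"bod" has 1 vowel. The stems with 1 vowel (sit → fasit, rug → farug, hit → fahit) add the prefix fa-.
So bod → fabod.

fabod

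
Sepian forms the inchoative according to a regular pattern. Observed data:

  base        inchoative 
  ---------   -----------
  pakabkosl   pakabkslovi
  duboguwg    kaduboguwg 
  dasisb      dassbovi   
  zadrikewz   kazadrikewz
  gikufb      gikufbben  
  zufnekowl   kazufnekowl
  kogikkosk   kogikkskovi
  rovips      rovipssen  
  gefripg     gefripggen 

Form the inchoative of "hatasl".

hatslovi

pakabkosl and zufnekowl both end in -l yet inflect differently (pakabkslovi, kazufnekowl), so the final letter is not what conditions the rule; the second-to-last letter is.
"hatasl" has second-to-last letter 's'. The stems whose second-to-last letter is 's' (kogikkosk → kogikkskovi, dasisb → dassbovi, pakabkosl → pakabkslovi) delete the last vowel and add -ovi.
So hatasl → hatslovi.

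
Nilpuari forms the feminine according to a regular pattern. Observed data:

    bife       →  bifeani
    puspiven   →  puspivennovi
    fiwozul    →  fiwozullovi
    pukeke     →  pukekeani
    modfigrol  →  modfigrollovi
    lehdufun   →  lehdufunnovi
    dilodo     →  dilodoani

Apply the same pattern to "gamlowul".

gamlowullovi

bife and puspiven both have last vowel 'e' yet inflect differently (bifeani, puspivennovi), so the last vowel is not what conditions the rule; whether the stem ends in a vowel or a consonant is.
"gamlowul" ends in a consonant. The stems ending in a consonant (lehdufun → lehdufunnovi, puspiven → puspivennovi, fiwozul → fiwozullovi) double the final consonant and add -ovi.
So gamlowul → gamlowullovi.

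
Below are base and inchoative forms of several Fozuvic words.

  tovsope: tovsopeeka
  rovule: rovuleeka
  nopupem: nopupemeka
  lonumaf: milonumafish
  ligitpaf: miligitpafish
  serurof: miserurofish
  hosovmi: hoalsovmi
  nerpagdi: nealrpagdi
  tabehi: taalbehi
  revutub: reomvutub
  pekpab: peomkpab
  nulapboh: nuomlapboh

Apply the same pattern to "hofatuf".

lonumaf and pekpab both have last vowel 'a' yet inflect differently (milonumafish, peomkpab), so the last vowel is not what conditions the rule; the final letter is.
"hofatuf" ends in -f. The stems ending in -f (lonumaf → milonumafish, ligitpaf → miligitpafish, serurof → miserurofish) add mi- … -ish around the stem.
So hofatuf → mihofatufish.

mihofatufish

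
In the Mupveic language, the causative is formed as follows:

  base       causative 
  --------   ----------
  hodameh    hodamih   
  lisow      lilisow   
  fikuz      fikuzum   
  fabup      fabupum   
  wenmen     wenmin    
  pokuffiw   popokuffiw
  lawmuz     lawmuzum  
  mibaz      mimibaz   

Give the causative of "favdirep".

favdirip

"favdirep" has last vowel 'e'. The stems whose last vowel is 'e' (hodameh → hodamih, wenmen → wenmin) change the last vowel to 'i'.
The other patterns: stems whose last vowel is 'u' add -um; stems whose last vowel is 'a', 'i' or 'o' repeat the first consonant+vowel as a prefix.
So favdirep → favdirip.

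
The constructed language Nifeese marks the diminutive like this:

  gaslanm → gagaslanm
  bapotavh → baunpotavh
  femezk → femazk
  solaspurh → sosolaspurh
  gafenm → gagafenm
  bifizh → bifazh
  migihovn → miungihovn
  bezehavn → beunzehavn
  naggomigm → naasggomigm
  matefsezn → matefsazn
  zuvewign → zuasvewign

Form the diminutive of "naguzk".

bapotavh and bifizh both end in -h yet inflect differently (baunpotavh, bifazh), so the final letter is not what conditions the rule; the second-to-last letter is.
"naguzk" has second-to-last letter 'z'. The stems whose second-to-last letter is 'z' (bifizh → bifazh, femezk → femazk, matefsezn → matefsazn) change the last vowel to 'a'.
So naguzk → nagazk.

nagazk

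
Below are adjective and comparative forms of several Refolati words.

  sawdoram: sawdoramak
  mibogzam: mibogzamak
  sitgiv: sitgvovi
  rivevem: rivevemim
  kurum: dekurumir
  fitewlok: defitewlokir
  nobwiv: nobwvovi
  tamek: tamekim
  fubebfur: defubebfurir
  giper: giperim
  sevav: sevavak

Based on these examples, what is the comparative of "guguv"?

deguguvir

"guguv" has last vowel 'u'. The stems whose last vowel is 'u' (kurum → dekurumir, fubebfur → defubebfurir) add de- … -ir around the stem.
The other patterns: stems whose last vowel is 'e' add -im; stems whose last vowel is 'a' add -ak; stems whose last vowel is 'i' delete the last vowel and add -ovi.
So guguv → deguguvir.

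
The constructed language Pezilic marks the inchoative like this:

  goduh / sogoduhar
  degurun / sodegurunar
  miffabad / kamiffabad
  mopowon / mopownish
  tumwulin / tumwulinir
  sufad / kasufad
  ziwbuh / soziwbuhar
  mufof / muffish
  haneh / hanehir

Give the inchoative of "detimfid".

detimfidir

degurun and mopowon both end in -n yet inflect differently (sodegurunar, mopownish), so the final letter is not what conditions the rule; the last vowel is.
"detimfid" has last vowel 'i'. The one such stem in the data (tumwulin → tumwulinir) adds -ir, so the same rule applies.
The other patterns: stems whose last vowel is 'u' add so- … -ar around the stem; stems whose last vowel is 'a' add the prefix ka-; stems whose last vowel is 'o' delete the last vowel and add -ish.
So detimfid → detimfidir.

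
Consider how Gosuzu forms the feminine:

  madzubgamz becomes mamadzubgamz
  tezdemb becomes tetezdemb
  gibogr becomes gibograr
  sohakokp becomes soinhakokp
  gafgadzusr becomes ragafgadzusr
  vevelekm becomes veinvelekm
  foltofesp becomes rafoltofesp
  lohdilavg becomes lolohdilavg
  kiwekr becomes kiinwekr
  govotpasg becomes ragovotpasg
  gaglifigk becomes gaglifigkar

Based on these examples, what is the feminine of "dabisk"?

gibogr and kiwekr both end in -r yet inflect differently (gibograr, kiinwekr), so the final letter is not what conditions the rule; the second-to-last letter is.
"dabisk" has second-to-last letter 's'. The stems whose second-to-last letter is 's' (foltofesp → rafoltofesp, govotpasg → ragovotpasg, gafgadzusr → ragafgadzusr) add the prefix ra-.
So dabisk → radabisk.

radabisk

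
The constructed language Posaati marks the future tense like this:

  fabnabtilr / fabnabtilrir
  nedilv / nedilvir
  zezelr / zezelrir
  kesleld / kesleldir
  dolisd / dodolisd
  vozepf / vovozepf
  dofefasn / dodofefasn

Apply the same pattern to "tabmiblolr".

"tabmiblolr" has second-to-last letter 'l'. The stems whose second-to-last letter is 'l' (fabnabtilr → fabnabtilrir, nedilv → nedilvir, zezelr → zezelrir) add -ir.
The other pattern: stems whose second-to-last letter is 'p' or 's' repeat the first consonant+vowel as a prefix.
So tabmiblolr → tabmiblolrir.

tabmiblolrir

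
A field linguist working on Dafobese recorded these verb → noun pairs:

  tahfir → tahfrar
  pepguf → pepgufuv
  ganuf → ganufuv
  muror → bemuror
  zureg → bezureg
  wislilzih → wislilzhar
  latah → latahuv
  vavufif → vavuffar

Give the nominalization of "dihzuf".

muror and tahfir both end in -r yet inflect differently (bemuror, tahfrar), so the final letter is not what conditions the rule; the last vowel is.
"dihzuf" has last vowel 'u'. The stems whose last vowel is 'u' (pepguf → pepgufuv, ganuf → ganufuv) add -uv.
So dihzuf → dihzufuv.

dihzufuv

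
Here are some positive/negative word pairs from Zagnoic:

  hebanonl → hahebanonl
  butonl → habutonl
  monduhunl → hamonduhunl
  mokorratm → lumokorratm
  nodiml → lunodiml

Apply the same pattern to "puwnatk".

hebanonl and nodiml both end in -l yet inflect differently (hahebanonl, lunodiml), so the final letter is not what conditions the rule; the second-to-last letter is.
"puwnatk" has second-to-last letter 't'. The one such stem in the data (mokorratm → lumokorratm) adds the prefix lu-, so the same rule applies.
So puwnatk → lupuwnatk.

lupuwnatk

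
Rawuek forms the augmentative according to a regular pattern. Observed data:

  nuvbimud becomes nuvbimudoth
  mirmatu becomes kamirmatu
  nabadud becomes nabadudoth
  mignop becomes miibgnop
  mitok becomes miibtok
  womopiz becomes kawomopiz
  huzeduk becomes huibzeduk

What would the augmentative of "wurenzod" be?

wurenzodoth

nuvbimud and huzeduk both have last vowel 'u' yet inflect differently (nuvbimudoth, huibzeduk), so the last vowel is not what conditions the rule; the final letter is.
"wurenzod" ends in -d. The stems ending in -d (nuvbimud → nuvbimudoth, nabadud → nabadudoth) add -oth.
The other patterns: stems ending in -k or -p insert -ib- after the first vowel; stems ending in -u or -z add the prefix ka-.
So wurenzod → wurenzodoth.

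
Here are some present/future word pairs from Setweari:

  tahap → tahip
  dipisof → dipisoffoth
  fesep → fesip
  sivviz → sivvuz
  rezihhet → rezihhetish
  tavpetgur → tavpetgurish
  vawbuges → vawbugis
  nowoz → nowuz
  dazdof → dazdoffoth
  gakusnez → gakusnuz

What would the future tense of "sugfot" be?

sugfotish

dazdof and nowoz both have last vowel 'o' yet inflect differently (dazdoffoth, nowuz), so the last vowel is not what conditions the rule; the final letter is.
"sugfot" ends in -t. The one such stem in the data (rezihhet → rezihhetish) adds -ish, so the same rule applies.
The other patterns: stems ending in -f double the final consonant and add -oth; stems ending in -z change the last vowel to 'u'; stems ending in -p or -s change the last vowel to 'i'.
So sugfot → sugfotish.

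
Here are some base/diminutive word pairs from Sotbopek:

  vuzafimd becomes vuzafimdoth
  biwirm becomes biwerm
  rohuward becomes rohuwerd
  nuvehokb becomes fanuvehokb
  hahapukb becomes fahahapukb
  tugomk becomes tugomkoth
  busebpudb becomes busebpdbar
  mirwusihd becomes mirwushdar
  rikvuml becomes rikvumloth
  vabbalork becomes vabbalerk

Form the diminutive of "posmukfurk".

tugomk and vabbalork both end in -k yet inflect differently (tugomkoth, vabbalerk), so the final letter is not what conditions the rule; the second-to-last letter is.
"posmukfurk" has second-to-last letter 'r'. The stems whose second-to-last letter is 'r' (biwirm → biwerm, vabbalork → vabbalerk, rohuward → rohuwerd) change the last vowel to 'e'.
The other patterns: stems whose second-to-last letter is 'k' add the prefix fa-; stems whose second-to-last letter is 'm' add -oth; stems whose second-to-last letter is 'd' or 'h' delete the last vowel and add -ar.
So posmukfurk → posmukferk.

posmukferk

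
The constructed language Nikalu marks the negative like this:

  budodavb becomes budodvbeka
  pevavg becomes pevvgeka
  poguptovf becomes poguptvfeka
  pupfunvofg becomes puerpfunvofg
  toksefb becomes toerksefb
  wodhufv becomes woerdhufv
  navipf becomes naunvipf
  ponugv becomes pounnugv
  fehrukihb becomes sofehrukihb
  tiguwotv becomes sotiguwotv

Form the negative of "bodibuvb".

bodibvbeka

"bodibuvb" has second-to-last letter 'v'. The stems whose second-to-last letter is 'v' (budodavb → budodvbeka, pevavg → pevvgeka, poguptovf → poguptvfeka) delete the last vowel and add -eka.
So bodibuvb → bodibvbeka.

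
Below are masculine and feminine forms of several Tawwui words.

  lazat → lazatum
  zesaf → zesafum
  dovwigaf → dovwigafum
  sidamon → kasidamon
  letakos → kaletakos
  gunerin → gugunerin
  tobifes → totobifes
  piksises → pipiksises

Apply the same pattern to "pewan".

"pewan" has last vowel 'a'. The stems whose last vowel is 'a' (lazat → lazatum, zesaf → zesafum, dovwigaf → dovwigafum) add -um.
So pewan → pewanum.

pewanum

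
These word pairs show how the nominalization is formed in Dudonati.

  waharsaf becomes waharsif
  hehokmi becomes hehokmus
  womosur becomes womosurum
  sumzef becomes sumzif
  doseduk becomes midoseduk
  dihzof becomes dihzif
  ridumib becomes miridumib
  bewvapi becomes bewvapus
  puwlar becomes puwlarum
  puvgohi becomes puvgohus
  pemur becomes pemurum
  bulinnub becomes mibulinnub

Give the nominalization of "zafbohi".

zafbohus

puwlar and waharsaf both have last vowel 'a' yet inflect differently (puwlarum, waharsif), so the last vowel is not what conditions the rule; the final letter is.
"zafbohi" ends in -i. The stems ending in -i (bewvapi → bewvapus, puvgohi → puvgohus, hehokmi → hehokmus) drop the final letter and add -us.
So zafbohi → zafbohus.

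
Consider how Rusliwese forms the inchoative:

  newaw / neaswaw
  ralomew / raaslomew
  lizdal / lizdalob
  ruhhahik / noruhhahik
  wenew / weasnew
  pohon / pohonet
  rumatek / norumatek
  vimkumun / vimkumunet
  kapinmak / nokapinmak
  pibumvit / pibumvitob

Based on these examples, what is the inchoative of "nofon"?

nofonet

"nofon" ends in -n. The stems ending in -n (pohon → pohonet, vimkumun → vimkumunet) add -et.
So nofon → nofonet.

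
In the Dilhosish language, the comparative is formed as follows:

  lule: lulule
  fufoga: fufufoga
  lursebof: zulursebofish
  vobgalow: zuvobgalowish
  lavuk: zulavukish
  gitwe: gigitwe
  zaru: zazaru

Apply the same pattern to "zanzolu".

lavuk and zaru both have last vowel 'u' yet inflect differently (zulavukish, zazaru), so the last vowel is not what conditions the rule; whether the stem ends in a vowel or a consonant is.
"zanzolu" ends in a vowel. The stems ending in a vowel (zaru → zazaru, gitwe → gigitwe, fufoga → fufufoga) repeat the first consonant+vowel as a prefix.
So zanzolu → zazanzolu.

zazanzolu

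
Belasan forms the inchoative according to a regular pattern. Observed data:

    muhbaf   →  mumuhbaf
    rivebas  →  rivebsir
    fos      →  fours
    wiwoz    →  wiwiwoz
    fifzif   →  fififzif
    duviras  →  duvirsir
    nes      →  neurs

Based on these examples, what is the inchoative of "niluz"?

nes and duviras both end in -s yet inflect differently (neurs, duvirsir), so the final letter is not what conditions the rule; the number of vowels is.
"niluz" has 2 vowels. The stems with 2 vowels (wiwoz → wiwiwoz, fifzif → fififzif, muhbaf → mumuhbaf) repeat the first consonant+vowel as a prefix.
So niluz → niniluz.

niniluz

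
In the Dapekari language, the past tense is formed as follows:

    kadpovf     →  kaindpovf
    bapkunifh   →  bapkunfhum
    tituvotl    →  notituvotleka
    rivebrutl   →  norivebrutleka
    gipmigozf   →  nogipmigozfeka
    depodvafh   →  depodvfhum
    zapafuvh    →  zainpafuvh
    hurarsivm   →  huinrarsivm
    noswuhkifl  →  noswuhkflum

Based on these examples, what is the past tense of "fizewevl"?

fiinzewevl

depodvafh and zapafuvh both end in -h yet inflect differently (depodvfhum, zainpafuvh), so the final letter is not what conditions the rule; the second-to-last letter is.
"fizewevl" has second-to-last letter 'v'. The stems whose second-to-last letter is 'v' (hurarsivm → huinrarsivm, zapafuvh → zainpafuvh, kadpovf → kaindpovf) insert -in- after the first vowel.
The other patterns: stems whose second-to-last letter is 'f' delete the last vowel and add -um; stems whose second-to-last letter is 't' or 'z' add no- … -eka around the stem.
So fizewevl → fiinzewevl.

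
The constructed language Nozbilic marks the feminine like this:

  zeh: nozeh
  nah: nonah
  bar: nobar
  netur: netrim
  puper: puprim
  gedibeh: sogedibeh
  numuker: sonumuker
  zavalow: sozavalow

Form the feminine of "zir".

bar and netur both end in -r yet inflect differently (nobar, netrim), so the final letter is not what conditions the rule; the number of vowels is.
"zir" has 1 vowel. The stems with 1 vowel (zeh → nozeh, nah → nonah, bar → nobar) add the prefix no-.
So zir → nozir.

nozir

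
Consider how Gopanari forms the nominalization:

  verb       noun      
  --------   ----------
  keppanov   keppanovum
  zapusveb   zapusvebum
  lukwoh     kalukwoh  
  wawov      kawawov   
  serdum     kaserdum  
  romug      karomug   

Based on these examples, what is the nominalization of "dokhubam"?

dokhubamum

keppanov and wawov both end in -v yet inflect differently (keppanovum, kawawov), so the final letter is not what conditions the rule; the number of vowels is.
"dokhubam" has 3 vowels. The stems with 3 vowels (keppanov → keppanovum, zapusveb → zapusvebum) add -um.
So dokhubam → dokhubamum.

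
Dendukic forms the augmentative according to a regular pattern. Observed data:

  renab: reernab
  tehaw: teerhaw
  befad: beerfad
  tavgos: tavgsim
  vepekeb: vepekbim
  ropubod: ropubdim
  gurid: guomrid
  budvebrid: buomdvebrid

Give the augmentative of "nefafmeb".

nefafmbim

renab and vepekeb both end in -b yet inflect differently (reernab, vepekbim), so the final letter is not what conditions the rule; the last vowel is.
"nefafmeb" has last vowel 'e'. The one such stem in the data (vepekeb → vepekbim) deletes the last vowel and adds -im (as do tavgos, ropubod), so the same rule applies.
The other patterns: stems whose last vowel is 'a' insert -er- after the first vowel; stems whose last vowel is 'i' insert -om- after the first vowel.
So nefafmeb → nefafmbim.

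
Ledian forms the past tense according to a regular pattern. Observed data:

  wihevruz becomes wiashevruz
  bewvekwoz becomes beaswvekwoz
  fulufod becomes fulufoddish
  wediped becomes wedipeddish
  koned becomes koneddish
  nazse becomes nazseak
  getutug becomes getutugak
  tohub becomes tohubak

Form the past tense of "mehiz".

bewvekwoz and fulufod both have last vowel 'o' yet inflect differently (beaswvekwoz, fulufoddish), so the last vowel is not what conditions the rule; the final letter is.
"mehiz" ends in -z. The stems ending in -z (wihevruz → wiashevruz, bewvekwoz → beaswvekwoz) insert -as- after the first vowel.
So mehiz → meashiz.

meashiz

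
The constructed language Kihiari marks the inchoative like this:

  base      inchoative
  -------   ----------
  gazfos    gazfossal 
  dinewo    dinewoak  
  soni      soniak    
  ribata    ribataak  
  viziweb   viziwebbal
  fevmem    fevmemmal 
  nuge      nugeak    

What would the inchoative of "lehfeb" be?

fevmem and nuge both have last vowel 'e' yet inflect differently (fevmemmal, nugeak), so the last vowel is not what conditions the rule; whether the stem ends in a vowel or a consonant is.
"lehfeb" ends in a consonant. The stems ending in a consonant (gazfos → gazfossal, fevmem → fevmemmal, viziweb → viziwebbal) double the final consonant and add -al.
The other pattern: stems ending in a vowel add -ak.
So lehfeb → lehfebbal.

lehfebbal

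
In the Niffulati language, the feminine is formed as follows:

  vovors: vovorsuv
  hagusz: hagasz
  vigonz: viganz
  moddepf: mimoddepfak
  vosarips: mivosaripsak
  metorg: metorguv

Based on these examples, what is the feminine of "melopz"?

vosarips and vovors both end in -s yet inflect differently (mivosaripsak, vovorsuv), so the final letter is not what conditions the rule; the second-to-last letter is.
"melopz" has second-to-last letter 'p'. The stems whose second-to-last letter is 'p' (vosarips → mivosaripsak, moddepf → mimoddepfak) add mi- … -ak around the stem.
The other patterns: stems whose second-to-last letter is 'r' add -uv; stems whose second-to-last letter is 'n' or 's' change the last vowel to 'a'.
So melopz → mimelopzak.

mimelopzak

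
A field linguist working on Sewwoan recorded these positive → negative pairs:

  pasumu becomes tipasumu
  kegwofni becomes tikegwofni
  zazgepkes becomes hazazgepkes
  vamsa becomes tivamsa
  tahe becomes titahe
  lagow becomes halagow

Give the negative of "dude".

tidude

"dude" ends in a vowel. The stems ending in a vowel (vamsa → tivamsa, tahe → titahe, pasumu → tipasumu) add the prefix ti-.
So dude → tidude.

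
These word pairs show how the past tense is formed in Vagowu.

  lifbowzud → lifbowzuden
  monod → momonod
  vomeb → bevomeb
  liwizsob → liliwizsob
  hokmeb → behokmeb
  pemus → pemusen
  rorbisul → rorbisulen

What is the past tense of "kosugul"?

kosugulen

"kosugul" has last vowel 'u'. The stems whose last vowel is 'u' (lifbowzud → lifbowzuden, pemus → pemusen, rorbisul → rorbisulen) add -en.
So kosugul → kosugulen.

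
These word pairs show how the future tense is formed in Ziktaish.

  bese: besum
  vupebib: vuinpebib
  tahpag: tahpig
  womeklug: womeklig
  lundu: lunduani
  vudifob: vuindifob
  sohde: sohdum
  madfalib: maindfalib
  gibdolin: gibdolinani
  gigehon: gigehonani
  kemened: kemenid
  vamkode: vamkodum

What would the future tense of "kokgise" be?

bese and kemened both have last vowel 'e' yet inflect differently (besum, kemenid), so the last vowel is not what conditions the rule; the final letter is.
"kokgise" ends in -e. The stems ending in -e (bese → besum, sohde → sohdum, vamkode → vamkodum) drop the final letter and add -um.
The other patterns: stems ending in -b insert -in- after the first vowel; stems ending in -d or -g change the last vowel to 'i'; stems ending in -n or -u add -ani.
So kokgise → kokgisum.

kokgisum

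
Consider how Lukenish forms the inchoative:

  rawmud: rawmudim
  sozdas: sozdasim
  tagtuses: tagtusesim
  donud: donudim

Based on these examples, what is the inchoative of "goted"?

Every pair shown (rawmud → rawmudim, sozdas → sozdasim, tagtuses → tagtusesim, …) follows the same rule: add -im.
So goted → gotedim.

gotedim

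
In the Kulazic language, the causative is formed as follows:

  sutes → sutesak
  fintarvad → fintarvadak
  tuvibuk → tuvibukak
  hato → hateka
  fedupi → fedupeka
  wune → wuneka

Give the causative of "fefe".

"fefe" ends in a vowel. The stems ending in a vowel (hato → hateka, fedupi → fedupeka, wune → wuneka) drop the final letter and add -eka.
So fefe → fefeka.

fefeka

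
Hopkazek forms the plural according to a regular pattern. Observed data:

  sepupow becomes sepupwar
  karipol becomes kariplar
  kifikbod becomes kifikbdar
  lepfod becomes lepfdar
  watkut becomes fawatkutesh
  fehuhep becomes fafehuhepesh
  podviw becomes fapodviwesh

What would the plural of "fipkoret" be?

fafipkoretesh

sepupow and podviw both end in -w yet inflect differently (sepupwar, fapodviwesh), so the final letter is not what conditions the rule; the last vowel is.
"fipkoret" has last vowel 'e'. The one such stem in the data (fehuhep → fafehuhepesh) adds fa- … -esh around the stem, so the same rule applies.
The other pattern: stems whose last vowel is 'o' delete the last vowel and add -ar.
So fipkoret → fafipkoretesh.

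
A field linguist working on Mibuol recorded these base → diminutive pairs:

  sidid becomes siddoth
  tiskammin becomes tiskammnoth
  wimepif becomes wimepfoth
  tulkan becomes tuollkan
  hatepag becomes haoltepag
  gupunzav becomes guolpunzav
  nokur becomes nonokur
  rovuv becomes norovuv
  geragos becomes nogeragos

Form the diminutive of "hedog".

nohedog

"hedog" has last vowel 'o'. The one such stem in the data (geragos → nogeragos) adds the prefix no-, so the same rule applies.
The other patterns: stems whose last vowel is 'i' delete the last vowel and add -oth; stems whose last vowel is 'a' insert -ol- after the first vowel.
So hedog → nohedog.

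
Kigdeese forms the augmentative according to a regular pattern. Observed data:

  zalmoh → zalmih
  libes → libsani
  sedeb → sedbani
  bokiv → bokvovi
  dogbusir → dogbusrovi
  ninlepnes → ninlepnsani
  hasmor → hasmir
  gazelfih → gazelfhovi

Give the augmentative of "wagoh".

gazelfih and zalmoh both end in -h yet inflect differently (gazelfhovi, zalmih), so the final letter is not what conditions the rule; the last vowel is.
"wagoh" has last vowel 'o'. The stems whose last vowel is 'o' (zalmoh → zalmih, hasmor → hasmir) change the last vowel to 'i'.
The other patterns: stems whose last vowel is 'i' delete the last vowel and add -ovi; stems whose last vowel is 'e' delete the last vowel and add -ani.
So wagoh → wagih.

wagih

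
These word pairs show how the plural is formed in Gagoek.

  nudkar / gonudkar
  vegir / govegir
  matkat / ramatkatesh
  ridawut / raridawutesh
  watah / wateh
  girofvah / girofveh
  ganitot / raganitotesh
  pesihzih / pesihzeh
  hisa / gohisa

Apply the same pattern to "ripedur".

"ripedur" ends in -r. The stems ending in -r (nudkar → gonudkar, vegir → govegir) add the prefix go-.
The other patterns: stems ending in -h change the last vowel to 'e'; stems ending in -t add ra- … -esh around the stem.
So ripedur → goripedur.

goripedur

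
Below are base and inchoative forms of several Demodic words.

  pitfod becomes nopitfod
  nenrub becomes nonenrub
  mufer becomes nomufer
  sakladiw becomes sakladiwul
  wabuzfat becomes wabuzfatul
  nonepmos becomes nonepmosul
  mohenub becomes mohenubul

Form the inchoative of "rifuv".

norifuv

nenrub and mohenub both end in -b yet inflect differently (nonenrub, mohenubul), so the final letter is not what conditions the rule; the number of vowels is.
"rifuv" has 2 vowels. The stems with 2 vowels (pitfod → nopitfod, nenrub → nonenrub, mufer → nomufer) add the prefix no-.
The other pattern: stems with 3 vowels add -ul.
So rifuv → norifuv.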